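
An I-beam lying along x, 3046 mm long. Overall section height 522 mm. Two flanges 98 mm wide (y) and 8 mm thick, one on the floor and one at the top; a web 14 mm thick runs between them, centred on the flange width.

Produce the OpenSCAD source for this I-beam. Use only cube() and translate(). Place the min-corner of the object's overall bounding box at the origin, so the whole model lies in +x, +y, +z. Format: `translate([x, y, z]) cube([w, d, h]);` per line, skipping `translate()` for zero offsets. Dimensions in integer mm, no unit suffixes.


cube([3046, 98, 8]);
translate([0, 42, 8]) cube([3046, 14, 506]);
translate([0, 0, 514]) cube([3046, 98, 8]);


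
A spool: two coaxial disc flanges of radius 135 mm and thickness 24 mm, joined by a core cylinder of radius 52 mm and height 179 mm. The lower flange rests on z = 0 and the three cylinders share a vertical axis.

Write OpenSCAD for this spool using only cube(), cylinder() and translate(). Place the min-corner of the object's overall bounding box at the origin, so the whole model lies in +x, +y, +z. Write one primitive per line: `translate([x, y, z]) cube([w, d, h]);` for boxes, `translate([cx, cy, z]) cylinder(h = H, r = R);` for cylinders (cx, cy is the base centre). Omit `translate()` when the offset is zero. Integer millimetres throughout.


translate([135, 135, 0]) cylinder(h = 24, r = 135);
translate([135, 135, 24]) cylinder(h = 179, r = 52);
translate([135, 135, 203]) cylinder(h = 24, r = 135);


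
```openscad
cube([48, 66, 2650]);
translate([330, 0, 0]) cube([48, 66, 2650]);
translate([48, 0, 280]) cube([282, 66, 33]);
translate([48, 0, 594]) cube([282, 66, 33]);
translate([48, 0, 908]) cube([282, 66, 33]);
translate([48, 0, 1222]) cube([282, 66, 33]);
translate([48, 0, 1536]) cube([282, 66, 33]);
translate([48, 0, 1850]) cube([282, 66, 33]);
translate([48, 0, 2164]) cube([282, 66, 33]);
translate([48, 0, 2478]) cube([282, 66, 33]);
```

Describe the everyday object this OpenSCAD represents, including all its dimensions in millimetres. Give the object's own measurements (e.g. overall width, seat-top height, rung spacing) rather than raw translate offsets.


A straight ladder. Two 48×66 mm vertical rails, 2650 mm tall, stand 378 mm apart (outside-to-outside) with their front faces coplanar on the −y side. 8 rungs, each 66 mm deep and 33 mm tall, span between the inner faces of the rails, front faces flush with the rails. The lowest rung's underside is at z = 280 mm and rungs are spaced 314 mm apart (underside to underside).


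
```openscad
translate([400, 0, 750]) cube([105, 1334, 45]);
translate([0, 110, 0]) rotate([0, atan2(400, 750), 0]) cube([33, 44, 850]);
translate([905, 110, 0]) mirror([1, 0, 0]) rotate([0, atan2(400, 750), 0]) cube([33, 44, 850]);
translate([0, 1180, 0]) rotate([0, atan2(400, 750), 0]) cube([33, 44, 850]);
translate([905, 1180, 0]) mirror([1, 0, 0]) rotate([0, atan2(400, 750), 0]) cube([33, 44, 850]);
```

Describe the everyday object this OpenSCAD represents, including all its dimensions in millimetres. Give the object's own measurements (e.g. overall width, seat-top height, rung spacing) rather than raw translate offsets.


A sawhorse. A 105×1334×45 mm beam (x, y, z) sits on two A-frame leg pairs. Each pair is two raked legs of 33×44 mm section (44 mm along y) splaying symmetrically in x. Each leg rises 750 mm vertically over 400 mm of horizontal reach and is 850 mm long along its own axis. Every leg's outer bottom edge rests on the floor and its outer top edge meets a bottom edge of the beam — the left legs (tilting toward +x) meet the beam's −x bottom edge, the right legs (their mirror images, tilting toward −x) meet its +x bottom edge — so the leg tops tuck under the beam, the beam's underside is 750 mm above the floor, and the feet are 905 mm apart outside-to-outside with the beam centred between them. The two leg pairs are set in 110 mm from either end of the beam.


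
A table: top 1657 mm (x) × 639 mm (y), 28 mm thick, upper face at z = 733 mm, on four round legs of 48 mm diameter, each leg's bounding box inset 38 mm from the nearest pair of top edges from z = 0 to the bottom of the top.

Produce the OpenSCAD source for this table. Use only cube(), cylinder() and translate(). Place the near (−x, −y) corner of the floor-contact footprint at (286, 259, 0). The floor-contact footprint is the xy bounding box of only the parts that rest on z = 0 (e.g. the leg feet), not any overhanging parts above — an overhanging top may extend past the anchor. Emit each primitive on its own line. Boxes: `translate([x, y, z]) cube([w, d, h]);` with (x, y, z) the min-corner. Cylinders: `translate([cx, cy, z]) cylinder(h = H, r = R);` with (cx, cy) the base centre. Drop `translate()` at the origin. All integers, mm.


translate([248, 221, 705]) cube([1657, 639, 28]);
translate([310, 283, 0]) cylinder(h = 705, r = 24);
translate([1843, 283, 0]) cylinder(h = 705, r = 24);
translate([310, 798, 0]) cylinder(h = 705, r = 24);
translate([1843, 798, 0]) cylinder(h = 705, r = 24);


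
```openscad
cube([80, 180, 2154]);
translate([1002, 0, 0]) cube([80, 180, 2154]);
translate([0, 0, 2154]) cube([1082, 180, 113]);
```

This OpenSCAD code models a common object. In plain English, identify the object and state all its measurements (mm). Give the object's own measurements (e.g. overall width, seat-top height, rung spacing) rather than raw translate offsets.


A door frame. The clear opening is 922 mm wide and 2154 mm high. Two 80 mm wide jambs, 180 mm deep, stand either side of the opening from the floor to the top of the opening. A 113 mm thick head sits across the top of both jambs, spanning the full outside width of the frame.


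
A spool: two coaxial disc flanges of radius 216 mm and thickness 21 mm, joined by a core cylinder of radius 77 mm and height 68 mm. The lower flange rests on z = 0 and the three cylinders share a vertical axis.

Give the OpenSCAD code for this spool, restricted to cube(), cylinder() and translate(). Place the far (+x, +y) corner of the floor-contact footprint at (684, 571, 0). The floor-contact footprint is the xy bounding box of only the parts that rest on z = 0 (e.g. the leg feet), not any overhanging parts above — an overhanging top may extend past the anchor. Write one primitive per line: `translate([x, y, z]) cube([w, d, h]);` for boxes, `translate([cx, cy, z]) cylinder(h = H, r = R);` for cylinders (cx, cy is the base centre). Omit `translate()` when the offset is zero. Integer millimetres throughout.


translate([468, 355, 0]) cylinder(h = 21, r = 216);
translate([468, 355, 21]) cylinder(h = 68, r = 77);
translate([468, 355, 89]) cylinder(h = 21, r = 216);


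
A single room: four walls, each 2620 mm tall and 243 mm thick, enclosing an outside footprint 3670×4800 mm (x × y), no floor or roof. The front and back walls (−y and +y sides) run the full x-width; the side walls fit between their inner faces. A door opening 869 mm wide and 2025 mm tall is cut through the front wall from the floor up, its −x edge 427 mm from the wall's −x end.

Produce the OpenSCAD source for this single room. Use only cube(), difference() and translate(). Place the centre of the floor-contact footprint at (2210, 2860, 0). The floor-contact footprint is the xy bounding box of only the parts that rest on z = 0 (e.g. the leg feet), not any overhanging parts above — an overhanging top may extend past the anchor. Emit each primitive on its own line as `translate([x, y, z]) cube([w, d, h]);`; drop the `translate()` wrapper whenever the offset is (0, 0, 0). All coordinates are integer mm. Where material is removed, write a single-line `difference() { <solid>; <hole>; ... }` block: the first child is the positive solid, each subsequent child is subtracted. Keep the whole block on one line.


difference() { translate([375, 460, 0]) cube([3670, 243, 2620]); translate([802, 460, 0]) cube([869, 243, 2025]); }
translate([375, 5017, 0]) cube([3670, 243, 2620]);
translate([375, 703, 0]) cube([243, 4314, 2620]);
translate([3802, 703, 0]) cube([243, 4314, 2620]);


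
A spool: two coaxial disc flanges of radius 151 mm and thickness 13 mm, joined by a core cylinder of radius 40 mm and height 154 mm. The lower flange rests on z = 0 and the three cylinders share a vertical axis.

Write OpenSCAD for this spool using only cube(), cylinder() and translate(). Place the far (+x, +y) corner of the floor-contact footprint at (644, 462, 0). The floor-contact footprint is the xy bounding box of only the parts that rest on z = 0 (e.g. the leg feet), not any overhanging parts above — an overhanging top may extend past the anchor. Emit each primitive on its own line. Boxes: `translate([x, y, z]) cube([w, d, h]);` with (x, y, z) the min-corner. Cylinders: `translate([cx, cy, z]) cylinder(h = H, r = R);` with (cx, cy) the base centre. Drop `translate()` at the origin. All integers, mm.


translate([493, 311, 0]) cylinder(h = 13, r = 151);
translate([493, 311, 13]) cylinder(h = 154, r = 40);
translate([493, 311, 167]) cylinder(h = 13, r = 151);


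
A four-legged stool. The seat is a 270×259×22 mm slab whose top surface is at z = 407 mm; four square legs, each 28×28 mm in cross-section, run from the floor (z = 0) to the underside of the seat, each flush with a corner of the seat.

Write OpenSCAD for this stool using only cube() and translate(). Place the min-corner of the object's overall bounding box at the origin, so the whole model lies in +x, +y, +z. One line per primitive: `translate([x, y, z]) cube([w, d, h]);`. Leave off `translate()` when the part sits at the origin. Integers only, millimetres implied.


translate([0, 0, 385]) cube([270, 259, 22]);
cube([28, 28, 385]);
translate([242, 0, 0]) cube([28, 28, 385]);
translate([0, 231, 0]) cube([28, 28, 385]);
translate([242, 231, 0]) cube([28, 28, 385]);


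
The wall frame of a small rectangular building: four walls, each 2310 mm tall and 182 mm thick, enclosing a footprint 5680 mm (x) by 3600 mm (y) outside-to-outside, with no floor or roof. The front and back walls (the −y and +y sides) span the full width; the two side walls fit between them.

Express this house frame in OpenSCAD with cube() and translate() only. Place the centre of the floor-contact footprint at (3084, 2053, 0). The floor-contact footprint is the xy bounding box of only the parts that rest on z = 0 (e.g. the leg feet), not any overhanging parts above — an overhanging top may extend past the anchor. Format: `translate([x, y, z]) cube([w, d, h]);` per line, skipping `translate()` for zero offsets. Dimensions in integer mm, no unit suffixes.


translate([244, 253, 0]) cube([5680, 182, 2310]);
translate([244, 3671, 0]) cube([5680, 182, 2310]);
translate([244, 435, 0]) cube([182, 3236, 2310]);
translate([5742, 435, 0]) cube([182, 3236, 2310]);


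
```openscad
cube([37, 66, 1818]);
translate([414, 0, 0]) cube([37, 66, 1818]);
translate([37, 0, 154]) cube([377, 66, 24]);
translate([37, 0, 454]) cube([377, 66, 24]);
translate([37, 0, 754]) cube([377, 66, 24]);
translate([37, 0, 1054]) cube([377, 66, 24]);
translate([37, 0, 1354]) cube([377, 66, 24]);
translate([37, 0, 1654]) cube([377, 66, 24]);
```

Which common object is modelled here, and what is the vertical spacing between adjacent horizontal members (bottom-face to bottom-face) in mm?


A ladder. The rung spacing is 300 mm.

Two tall 37×66 posts with 6 short bars between them — a ladder. Adjacent rungs sit at z = 154 and z = 454, so the spacing is 454 − 154 = 300 mm.


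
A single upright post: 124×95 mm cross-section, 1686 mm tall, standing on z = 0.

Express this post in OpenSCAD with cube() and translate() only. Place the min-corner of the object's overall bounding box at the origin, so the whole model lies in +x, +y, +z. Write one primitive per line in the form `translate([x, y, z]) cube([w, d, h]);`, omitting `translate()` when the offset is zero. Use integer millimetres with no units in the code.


cube([124, 95, 1686]);


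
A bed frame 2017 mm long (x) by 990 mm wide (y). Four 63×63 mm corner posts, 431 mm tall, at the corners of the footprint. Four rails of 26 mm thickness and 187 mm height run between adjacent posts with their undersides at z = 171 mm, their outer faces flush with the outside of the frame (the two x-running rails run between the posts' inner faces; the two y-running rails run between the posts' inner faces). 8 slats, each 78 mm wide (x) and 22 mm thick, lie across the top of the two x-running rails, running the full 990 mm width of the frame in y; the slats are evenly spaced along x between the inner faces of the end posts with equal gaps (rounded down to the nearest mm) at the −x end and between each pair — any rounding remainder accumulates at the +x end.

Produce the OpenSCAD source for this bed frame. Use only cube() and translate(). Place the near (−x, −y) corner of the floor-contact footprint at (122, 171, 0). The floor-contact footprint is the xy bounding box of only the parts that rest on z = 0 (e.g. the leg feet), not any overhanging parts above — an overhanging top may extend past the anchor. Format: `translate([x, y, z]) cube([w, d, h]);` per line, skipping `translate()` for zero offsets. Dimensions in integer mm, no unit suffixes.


translate([122, 171, 0]) cube([63, 63, 431]);
translate([122, 1098, 0]) cube([63, 63, 431]);
translate([2076, 171, 0]) cube([63, 63, 431]);
translate([2076, 1098, 0]) cube([63, 63, 431]);
translate([185, 171, 171]) cube([1891, 26, 187]);
translate([185, 1135, 171]) cube([1891, 26, 187]);
translate([122, 234, 171]) cube([26, 864, 187]);
translate([2113, 234, 171]) cube([26, 864, 187]);
translate([325, 171, 358]) cube([78, 990, 22]);
translate([543, 171, 358]) cube([78, 990, 22]);
translate([761, 171, 358]) cube([78, 990, 22]);
translate([979, 171, 358]) cube([78, 990, 22]);
translate([1197, 171, 358]) cube([78, 990, 22]);
translate([1415, 171, 358]) cube([78, 990, 22]);
translate([1633, 171, 358]) cube([78, 990, 22]);
translate([1851, 171, 358]) cube([78, 990, 22]);


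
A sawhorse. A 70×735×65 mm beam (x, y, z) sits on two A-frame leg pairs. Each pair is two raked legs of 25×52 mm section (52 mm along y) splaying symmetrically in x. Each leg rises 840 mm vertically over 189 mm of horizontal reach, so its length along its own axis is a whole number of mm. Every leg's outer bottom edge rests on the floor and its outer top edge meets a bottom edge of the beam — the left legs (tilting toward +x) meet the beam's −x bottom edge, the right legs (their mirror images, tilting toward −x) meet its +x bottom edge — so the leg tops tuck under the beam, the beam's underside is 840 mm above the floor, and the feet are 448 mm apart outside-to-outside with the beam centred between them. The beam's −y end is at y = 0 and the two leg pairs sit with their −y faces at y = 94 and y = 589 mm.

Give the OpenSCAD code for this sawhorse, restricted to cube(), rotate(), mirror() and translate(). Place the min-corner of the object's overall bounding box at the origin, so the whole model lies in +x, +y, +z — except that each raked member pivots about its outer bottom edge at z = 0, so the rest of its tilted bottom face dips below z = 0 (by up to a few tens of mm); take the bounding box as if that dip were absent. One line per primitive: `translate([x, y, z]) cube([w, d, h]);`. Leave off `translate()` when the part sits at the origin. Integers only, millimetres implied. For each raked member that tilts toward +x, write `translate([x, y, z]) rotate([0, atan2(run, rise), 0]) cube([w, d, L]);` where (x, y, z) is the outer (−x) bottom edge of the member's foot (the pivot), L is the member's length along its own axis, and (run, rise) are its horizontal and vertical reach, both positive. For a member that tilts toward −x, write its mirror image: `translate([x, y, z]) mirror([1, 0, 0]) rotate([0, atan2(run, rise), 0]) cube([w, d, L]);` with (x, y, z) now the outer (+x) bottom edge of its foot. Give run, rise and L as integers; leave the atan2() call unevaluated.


translate([189, 0, 840]) cube([70, 735, 65]);
translate([0, 94, 0]) rotate([0, atan2(189, 840), 0]) cube([25, 52, 861]);
translate([448, 94, 0]) mirror([1, 0, 0]) rotate([0, atan2(189, 840), 0]) cube([25, 52, 861]);
translate([0, 589, 0]) rotate([0, atan2(189, 840), 0]) cube([25, 52, 861]);
translate([448, 589, 0]) mirror([1, 0, 0]) rotate([0, atan2(189, 840), 0]) cube([25, 52, 861]);


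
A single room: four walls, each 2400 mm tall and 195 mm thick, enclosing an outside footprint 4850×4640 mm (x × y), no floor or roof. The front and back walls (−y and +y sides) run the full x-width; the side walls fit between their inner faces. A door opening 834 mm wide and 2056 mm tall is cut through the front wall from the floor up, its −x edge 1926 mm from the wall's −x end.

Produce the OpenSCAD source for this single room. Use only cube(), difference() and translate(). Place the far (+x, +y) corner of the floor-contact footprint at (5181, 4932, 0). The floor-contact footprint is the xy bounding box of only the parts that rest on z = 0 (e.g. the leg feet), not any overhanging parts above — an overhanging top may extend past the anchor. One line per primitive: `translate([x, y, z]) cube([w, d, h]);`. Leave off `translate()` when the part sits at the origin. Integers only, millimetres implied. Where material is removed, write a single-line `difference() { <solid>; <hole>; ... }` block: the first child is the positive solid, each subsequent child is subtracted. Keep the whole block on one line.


difference() { translate([331, 292, 0]) cube([4850, 195, 2400]); translate([2257, 292, 0]) cube([834, 195, 2056]); }
translate([331, 4737, 0]) cube([4850, 195, 2400]);
translate([331, 487, 0]) cube([195, 4250, 2400]);
translate([4986, 487, 0]) cube([195, 4250, 2400]);


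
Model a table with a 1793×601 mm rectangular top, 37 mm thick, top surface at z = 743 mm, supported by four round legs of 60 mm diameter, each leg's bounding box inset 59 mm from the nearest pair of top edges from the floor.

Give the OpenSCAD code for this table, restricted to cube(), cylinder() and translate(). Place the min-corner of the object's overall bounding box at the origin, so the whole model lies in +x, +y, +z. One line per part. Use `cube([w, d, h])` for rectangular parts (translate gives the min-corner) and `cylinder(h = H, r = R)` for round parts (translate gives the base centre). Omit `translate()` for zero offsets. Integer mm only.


// leg_h = 743 - 37 = 706
translate([0, 0, 706]) cube([1793, 601, 37]);
translate([89, 89, 0]) cylinder(h = 706, r = 30);
translate([1704, 89, 0]) cylinder(h = 706, r = 30);
translate([89, 512, 0]) cylinder(h = 706, r = 30);
translate([1704, 512, 0]) cylinder(h = 706, r = 30);


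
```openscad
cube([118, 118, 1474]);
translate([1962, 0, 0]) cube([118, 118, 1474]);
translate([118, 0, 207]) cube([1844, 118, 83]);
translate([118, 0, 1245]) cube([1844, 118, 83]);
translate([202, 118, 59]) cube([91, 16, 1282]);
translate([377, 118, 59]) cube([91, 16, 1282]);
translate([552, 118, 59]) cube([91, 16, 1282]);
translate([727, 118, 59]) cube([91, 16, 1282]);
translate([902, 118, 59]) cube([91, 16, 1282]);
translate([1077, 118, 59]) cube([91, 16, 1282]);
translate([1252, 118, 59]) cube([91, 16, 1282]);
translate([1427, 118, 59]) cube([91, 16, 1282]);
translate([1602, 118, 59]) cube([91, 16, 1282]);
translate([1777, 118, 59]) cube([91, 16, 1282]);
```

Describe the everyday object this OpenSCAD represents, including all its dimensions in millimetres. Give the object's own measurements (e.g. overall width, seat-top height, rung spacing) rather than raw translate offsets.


A fence section. Two 118×118 mm posts, 1474 mm tall, stand on the floor with a clear span of 1844 mm between their inner faces. Two horizontal rails of 118×83 mm section span the gap between the posts with their undersides at z = 207 mm and z = 1245 mm, flush with the posts' −y face. 10 pickets, each 91 mm wide, 16 mm thick and 1282 mm tall, are fixed to the +y face of the rails with their bottoms at z = 59 mm, spaced across the span with a 84 mm gap after the −x post and between neighbouring pickets, with 94 mm left before the +x post.


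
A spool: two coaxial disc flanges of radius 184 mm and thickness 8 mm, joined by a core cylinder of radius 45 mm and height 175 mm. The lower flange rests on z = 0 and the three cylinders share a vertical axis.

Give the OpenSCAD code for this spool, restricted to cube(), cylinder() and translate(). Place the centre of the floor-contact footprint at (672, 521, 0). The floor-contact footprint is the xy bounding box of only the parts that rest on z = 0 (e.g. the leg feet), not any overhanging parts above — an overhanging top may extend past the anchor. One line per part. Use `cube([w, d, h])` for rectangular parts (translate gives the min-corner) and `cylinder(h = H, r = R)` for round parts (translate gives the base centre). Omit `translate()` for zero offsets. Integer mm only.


translate([672, 521, 0]) cylinder(h = 8, r = 184);
translate([672, 521, 8]) cylinder(h = 175, r = 45);
translate([672, 521, 183]) cylinder(h = 8, r = 184);


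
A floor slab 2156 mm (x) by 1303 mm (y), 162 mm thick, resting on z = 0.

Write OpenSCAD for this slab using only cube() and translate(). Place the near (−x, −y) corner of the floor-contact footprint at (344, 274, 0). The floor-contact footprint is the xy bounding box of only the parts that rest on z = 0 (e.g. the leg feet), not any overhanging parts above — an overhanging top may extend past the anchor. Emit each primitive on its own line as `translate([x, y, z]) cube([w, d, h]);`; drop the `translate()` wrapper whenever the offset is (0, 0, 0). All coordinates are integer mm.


translate([344, 274, 0]) cube([2156, 1303, 162]);


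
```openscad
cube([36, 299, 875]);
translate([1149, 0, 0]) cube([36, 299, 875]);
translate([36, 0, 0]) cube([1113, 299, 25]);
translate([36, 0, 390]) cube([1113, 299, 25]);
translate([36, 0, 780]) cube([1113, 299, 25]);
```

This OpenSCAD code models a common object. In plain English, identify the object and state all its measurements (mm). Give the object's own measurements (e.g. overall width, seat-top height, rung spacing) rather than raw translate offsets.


An open bookshelf. Two side panels, each 36 mm thick, 299 mm deep and 875 mm tall, stand 1185 mm apart (outside-to-outside). Between them sit 3 shelves, each 25 mm thick and 299 mm deep, spanning the full gap between the sides. The bottom shelf rests on the floor (its underside at z = 0) and the clear gap between one shelf's top and the next shelf's underside is 365 mm.


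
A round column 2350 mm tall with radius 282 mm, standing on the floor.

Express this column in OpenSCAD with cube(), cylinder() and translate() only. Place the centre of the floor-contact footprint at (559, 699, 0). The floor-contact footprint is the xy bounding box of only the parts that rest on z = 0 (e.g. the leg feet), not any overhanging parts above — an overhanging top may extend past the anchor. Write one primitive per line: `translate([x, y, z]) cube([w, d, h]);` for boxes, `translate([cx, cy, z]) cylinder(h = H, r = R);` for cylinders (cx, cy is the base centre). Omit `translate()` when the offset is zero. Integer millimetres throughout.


translate([559, 699, 0]) cylinder(h = 2350, r = 282);


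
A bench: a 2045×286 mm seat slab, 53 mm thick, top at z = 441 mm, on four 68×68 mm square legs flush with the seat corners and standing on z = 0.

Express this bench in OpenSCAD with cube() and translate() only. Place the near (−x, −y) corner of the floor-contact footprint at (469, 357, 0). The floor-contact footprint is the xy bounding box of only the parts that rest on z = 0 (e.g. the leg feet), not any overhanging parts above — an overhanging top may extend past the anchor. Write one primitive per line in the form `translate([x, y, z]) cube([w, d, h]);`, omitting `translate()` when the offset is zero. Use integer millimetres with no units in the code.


// leg_h = 441 − 53 = 388
translate([469, 357, 388]) cube([2045, 286, 53]);
translate([469, 357, 0]) cube([68, 68, 388]);
translate([469, 575, 0]) cube([68, 68, 388]);
translate([2446, 357, 0]) cube([68, 68, 388]);
translate([2446, 575, 0]) cube([68, 68, 388]);


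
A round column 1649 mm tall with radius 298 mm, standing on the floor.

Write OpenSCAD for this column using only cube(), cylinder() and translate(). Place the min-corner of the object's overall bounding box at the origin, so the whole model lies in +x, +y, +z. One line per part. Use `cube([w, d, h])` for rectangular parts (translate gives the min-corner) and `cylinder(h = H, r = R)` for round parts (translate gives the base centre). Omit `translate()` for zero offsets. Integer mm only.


translate([298, 298, 0]) cylinder(h = 1649, r = 298);


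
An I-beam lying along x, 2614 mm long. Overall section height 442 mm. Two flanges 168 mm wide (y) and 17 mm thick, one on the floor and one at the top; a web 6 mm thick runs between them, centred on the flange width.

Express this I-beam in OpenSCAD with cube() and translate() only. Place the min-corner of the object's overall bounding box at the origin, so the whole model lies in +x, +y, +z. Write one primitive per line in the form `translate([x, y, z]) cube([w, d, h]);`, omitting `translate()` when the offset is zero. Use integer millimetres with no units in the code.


cube([2614, 168, 17]);
translate([0, 81, 17]) cube([2614, 6, 408]);
translate([0, 0, 425]) cube([2614, 168, 17]);


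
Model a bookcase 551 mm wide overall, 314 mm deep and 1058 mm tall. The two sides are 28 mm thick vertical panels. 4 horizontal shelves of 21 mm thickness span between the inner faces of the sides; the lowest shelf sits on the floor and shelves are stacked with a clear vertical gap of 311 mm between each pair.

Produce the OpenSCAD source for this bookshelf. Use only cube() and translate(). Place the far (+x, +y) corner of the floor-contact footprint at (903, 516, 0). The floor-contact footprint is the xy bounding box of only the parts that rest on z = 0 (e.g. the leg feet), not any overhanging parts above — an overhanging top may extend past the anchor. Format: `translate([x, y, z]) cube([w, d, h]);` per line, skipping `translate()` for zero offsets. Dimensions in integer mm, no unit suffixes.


translate([352, 202, 0]) cube([28, 314, 1058]);
translate([875, 202, 0]) cube([28, 314, 1058]);
translate([380, 202, 0]) cube([495, 314, 21]);
translate([380, 202, 332]) cube([495, 314, 21]);
translate([380, 202, 664]) cube([495, 314, 21]);
translate([380, 202, 996]) cube([495, 314, 21]);


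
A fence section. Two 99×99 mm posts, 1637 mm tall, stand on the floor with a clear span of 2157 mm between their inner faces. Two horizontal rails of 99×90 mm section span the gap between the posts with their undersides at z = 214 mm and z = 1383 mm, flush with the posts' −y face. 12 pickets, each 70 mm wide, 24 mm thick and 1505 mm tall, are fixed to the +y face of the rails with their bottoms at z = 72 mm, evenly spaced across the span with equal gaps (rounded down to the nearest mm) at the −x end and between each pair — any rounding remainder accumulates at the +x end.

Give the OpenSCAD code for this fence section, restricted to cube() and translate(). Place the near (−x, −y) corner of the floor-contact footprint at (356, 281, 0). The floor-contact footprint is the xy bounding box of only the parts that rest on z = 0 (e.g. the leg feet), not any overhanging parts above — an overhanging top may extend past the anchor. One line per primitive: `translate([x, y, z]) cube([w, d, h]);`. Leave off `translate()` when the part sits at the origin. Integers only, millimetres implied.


translate([356, 281, 0]) cube([99, 99, 1637]);
translate([2612, 281, 0]) cube([99, 99, 1637]);
translate([455, 281, 214]) cube([2157, 99, 90]);
translate([455, 281, 1383]) cube([2157, 99, 90]);
translate([556, 380, 72]) cube([70, 24, 1505]);
translate([727, 380, 72]) cube([70, 24, 1505]);
translate([898, 380, 72]) cube([70, 24, 1505]);
translate([1069, 380, 72]) cube([70, 24, 1505]);
translate([1240, 380, 72]) cube([70, 24, 1505]);
translate([1411, 380, 72]) cube([70, 24, 1505]);
translate([1582, 380, 72]) cube([70, 24, 1505]);
translate([1753, 380, 72]) cube([70, 24, 1505]);
translate([1924, 380, 72]) cube([70, 24, 1505]);
translate([2095, 380, 72]) cube([70, 24, 1505]);
translate([2266, 380, 72]) cube([70, 24, 1505]);
translate([2437, 380, 72]) cube([70, 24, 1505]);


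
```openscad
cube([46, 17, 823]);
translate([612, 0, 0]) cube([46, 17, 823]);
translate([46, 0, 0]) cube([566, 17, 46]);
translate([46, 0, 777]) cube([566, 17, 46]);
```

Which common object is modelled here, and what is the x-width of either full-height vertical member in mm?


A picture frame. The border width is 46 mm.

Four thin pieces enclosing a rectangular opening — a picture frame. The two full-height stiles are 823 mm tall; the top rail sits at z = 777 and is 46 mm tall, so the border above the opening is 823 − 777 = 46 mm, matching the stile x-width.


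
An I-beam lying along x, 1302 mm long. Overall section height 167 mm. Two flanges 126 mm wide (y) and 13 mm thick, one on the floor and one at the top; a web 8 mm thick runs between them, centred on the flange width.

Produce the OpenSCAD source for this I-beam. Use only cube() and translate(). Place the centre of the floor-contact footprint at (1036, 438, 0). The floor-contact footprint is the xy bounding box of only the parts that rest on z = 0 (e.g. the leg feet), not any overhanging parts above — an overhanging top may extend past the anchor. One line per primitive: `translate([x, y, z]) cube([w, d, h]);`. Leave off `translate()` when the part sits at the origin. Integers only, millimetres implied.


translate([385, 375, 0]) cube([1302, 126, 13]);
translate([385, 434, 13]) cube([1302, 8, 141]);
translate([385, 375, 154]) cube([1302, 126, 13]);


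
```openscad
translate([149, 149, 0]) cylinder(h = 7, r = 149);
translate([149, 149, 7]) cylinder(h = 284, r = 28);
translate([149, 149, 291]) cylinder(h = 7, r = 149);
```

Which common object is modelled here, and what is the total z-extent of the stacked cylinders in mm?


A spool. The overall height is 298 mm.

Three coaxial cylinders, large–small–large — a spool. Two 7 mm flanges and a 284 mm core give 7 + 284 + 7 = 298 mm.


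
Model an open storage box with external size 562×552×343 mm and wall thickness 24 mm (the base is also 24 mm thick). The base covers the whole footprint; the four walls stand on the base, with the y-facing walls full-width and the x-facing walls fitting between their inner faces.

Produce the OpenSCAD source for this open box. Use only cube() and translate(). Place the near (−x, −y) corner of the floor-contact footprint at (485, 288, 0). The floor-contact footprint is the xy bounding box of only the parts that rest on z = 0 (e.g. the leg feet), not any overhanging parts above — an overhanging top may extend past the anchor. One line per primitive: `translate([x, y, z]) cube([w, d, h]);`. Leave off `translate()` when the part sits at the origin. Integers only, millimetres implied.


translate([485, 288, 0]) cube([562, 552, 24]);
translate([485, 288, 24]) cube([562, 24, 319]);
translate([485, 816, 24]) cube([562, 24, 319]);
translate([485, 312, 24]) cube([24, 504, 319]);
translate([1023, 312, 24]) cube([24, 504, 319]);


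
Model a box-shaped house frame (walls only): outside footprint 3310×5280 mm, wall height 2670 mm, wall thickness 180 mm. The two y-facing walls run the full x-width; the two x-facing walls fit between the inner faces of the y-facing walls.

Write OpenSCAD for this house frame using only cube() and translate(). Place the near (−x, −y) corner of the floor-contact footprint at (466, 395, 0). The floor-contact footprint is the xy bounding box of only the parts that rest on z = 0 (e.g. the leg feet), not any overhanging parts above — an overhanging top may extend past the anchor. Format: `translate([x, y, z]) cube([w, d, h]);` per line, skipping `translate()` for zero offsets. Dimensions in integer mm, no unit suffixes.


translate([466, 395, 0]) cube([3310, 180, 2670]);
translate([466, 5495, 0]) cube([3310, 180, 2670]);
translate([466, 575, 0]) cube([180, 4920, 2670]);
translate([3596, 575, 0]) cube([180, 4920, 2670]);


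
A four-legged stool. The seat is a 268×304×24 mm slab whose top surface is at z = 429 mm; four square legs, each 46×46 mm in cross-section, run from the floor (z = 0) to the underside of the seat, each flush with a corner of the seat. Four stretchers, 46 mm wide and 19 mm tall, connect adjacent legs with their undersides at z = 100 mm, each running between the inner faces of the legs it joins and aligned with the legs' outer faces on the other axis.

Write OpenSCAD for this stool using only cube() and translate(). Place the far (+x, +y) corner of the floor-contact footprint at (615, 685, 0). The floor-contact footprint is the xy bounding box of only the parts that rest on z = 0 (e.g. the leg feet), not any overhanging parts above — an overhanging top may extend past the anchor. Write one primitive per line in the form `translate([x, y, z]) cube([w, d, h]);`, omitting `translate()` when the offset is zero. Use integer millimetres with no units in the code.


translate([347, 381, 405]) cube([268, 304, 24]);
translate([347, 381, 0]) cube([46, 46, 405]);
translate([569, 381, 0]) cube([46, 46, 405]);
translate([347, 639, 0]) cube([46, 46, 405]);
translate([569, 639, 0]) cube([46, 46, 405]);
translate([393, 381, 100]) cube([176, 46, 19]);
translate([393, 639, 100]) cube([176, 46, 19]);
translate([347, 427, 100]) cube([46, 212, 19]);
translate([569, 427, 100]) cube([46, 212, 19]);


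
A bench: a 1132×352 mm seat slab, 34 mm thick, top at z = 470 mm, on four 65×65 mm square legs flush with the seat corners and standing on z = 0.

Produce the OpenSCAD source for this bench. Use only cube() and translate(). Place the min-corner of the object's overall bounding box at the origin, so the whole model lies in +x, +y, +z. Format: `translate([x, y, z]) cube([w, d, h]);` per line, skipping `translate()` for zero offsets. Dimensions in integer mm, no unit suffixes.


translate([0, 0, 436]) cube([1132, 352, 34]);
cube([65, 65, 436]);
translate([0, 287, 0]) cube([65, 65, 436]);
translate([1067, 0, 0]) cube([65, 65, 436]);
translate([1067, 287, 0]) cube([65, 65, 436]);


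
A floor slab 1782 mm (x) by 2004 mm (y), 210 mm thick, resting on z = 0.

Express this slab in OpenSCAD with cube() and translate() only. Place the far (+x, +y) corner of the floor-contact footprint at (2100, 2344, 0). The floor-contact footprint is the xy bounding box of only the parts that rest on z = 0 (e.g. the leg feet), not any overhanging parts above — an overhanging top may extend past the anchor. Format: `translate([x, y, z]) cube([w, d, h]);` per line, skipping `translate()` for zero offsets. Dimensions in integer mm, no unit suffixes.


translate([318, 340, 0]) cube([1782, 2004, 210]);


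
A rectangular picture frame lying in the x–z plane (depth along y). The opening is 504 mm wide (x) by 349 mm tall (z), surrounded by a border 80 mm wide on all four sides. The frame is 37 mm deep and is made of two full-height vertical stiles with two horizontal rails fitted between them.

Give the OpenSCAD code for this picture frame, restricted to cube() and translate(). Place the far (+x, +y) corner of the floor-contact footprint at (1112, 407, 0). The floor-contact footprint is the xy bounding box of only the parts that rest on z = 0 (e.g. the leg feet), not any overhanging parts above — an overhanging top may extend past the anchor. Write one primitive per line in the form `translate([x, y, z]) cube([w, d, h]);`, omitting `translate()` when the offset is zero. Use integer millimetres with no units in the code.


translate([448, 370, 0]) cube([80, 37, 509]);
translate([1032, 370, 0]) cube([80, 37, 509]);
translate([528, 370, 0]) cube([504, 37, 80]);
translate([528, 370, 429]) cube([504, 37, 80]);


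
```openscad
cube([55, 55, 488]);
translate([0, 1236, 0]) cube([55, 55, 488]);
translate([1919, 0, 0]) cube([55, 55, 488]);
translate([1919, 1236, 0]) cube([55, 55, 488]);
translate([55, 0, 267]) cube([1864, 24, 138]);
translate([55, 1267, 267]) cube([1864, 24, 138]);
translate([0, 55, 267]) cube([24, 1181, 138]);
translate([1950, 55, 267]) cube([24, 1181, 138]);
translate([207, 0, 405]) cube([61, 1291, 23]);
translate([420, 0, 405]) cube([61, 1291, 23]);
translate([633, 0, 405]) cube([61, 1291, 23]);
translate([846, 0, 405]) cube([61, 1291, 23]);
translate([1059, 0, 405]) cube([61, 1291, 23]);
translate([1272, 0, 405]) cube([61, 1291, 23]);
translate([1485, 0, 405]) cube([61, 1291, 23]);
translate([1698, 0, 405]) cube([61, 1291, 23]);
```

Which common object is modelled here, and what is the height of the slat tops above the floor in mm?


A bed frame. The slat-top height is 428 mm.

Four posts, four rails, and a row of slats — a bed frame. Slats sit on the rails at z = 267 + 138 = 405; with slat thickness 23, the top is 428 mm.


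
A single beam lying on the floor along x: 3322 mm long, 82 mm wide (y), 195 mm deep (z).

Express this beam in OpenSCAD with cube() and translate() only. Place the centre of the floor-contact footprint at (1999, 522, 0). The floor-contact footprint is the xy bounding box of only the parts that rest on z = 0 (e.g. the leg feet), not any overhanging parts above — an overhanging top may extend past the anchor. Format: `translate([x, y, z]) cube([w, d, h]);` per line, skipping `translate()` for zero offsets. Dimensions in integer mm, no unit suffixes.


translate([338, 481, 0]) cube([3322, 82, 195]);


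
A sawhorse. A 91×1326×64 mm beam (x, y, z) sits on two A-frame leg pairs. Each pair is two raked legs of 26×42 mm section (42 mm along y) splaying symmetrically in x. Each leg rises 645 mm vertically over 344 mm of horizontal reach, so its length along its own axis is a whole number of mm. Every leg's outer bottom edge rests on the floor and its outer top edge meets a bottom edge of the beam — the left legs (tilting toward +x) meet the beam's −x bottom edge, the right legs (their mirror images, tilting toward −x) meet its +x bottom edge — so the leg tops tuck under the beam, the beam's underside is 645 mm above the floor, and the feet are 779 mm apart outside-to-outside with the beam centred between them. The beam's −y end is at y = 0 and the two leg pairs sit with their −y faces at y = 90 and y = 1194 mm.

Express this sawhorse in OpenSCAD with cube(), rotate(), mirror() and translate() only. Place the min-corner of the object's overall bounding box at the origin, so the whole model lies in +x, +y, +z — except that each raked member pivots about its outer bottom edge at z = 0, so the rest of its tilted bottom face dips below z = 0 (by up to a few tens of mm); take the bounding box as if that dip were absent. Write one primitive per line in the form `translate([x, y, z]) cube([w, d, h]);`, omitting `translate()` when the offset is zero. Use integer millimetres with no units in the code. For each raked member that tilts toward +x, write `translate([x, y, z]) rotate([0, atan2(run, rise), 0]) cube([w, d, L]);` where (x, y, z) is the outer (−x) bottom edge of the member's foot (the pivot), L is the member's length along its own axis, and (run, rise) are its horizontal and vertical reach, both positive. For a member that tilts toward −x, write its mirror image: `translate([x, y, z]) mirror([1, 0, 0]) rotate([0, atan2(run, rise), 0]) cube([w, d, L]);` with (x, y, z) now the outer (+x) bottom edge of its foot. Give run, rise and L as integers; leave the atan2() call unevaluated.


// leg length = √(344² + 645²) = 731
// right-leg outer foot x = 2·344 + 91 = 779
// beam min-corner = (344, 0, 645)
translate([344, 0, 645]) cube([91, 1326, 64]);
translate([0, 90, 0]) rotate([0, atan2(344, 645), 0]) cube([26, 42, 731]);
translate([779, 90, 0]) mirror([1, 0, 0]) rotate([0, atan2(344, 645), 0]) cube([26, 42, 731]);
translate([0, 1194, 0]) rotate([0, atan2(344, 645), 0]) cube([26, 42, 731]);
translate([779, 1194, 0]) mirror([1, 0, 0]) rotate([0, atan2(344, 645), 0]) cube([26, 42, 731]);
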